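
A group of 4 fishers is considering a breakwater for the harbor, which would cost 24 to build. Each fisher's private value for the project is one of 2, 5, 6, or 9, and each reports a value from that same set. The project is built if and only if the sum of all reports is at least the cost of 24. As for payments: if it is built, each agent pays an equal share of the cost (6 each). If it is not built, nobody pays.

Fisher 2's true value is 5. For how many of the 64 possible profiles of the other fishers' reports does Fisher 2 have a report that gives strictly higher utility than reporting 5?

Others report (2, 9, 9): truth gives -1; report 2 gives 0 > -1. Violating.
Others report (5, 5, 9): truth gives -1; report 2 gives 0 > -1. Violating.
Others report (5, 6, 9): truth gives -1; report 2 gives 0 > -1. Violating.
Others report (5, 9, 5): truth gives -1; report 2 gives 0 > -1. Violating.
Others report (2, 2, 2): truth gives 0; no alternative beats it.
Others report (2, 2, 5): truth gives 0; no alternative beats it.
(Checking all 64 profiles: 15 have a profitable deviation, 49 do not.)

15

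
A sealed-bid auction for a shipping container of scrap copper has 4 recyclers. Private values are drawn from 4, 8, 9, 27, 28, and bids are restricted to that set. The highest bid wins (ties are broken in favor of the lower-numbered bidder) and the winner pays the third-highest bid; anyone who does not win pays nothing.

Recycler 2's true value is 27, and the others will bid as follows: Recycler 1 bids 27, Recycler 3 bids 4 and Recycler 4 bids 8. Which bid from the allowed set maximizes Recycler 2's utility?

Bid 4: loses, pays 0, utility 0.
Bid 8: loses, pays 0, utility 0.
Bid 9: loses, pays 0, utility 0.
Bid 27: loses, pays 0, utility 0.
Bid 28: wins, pays 8, utility 27 - 8 = 19.
The best choice is 28 with utility 19.

28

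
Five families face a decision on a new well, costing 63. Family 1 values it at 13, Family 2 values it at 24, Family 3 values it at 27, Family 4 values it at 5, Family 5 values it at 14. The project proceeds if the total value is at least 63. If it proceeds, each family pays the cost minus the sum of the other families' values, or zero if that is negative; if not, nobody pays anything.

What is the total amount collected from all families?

Total value 83 ≥ cost 63, so it is built.
Family 1: others sum to 70; max(0, 63 - 70) = 0.
Family 2: others sum to 59; max(0, 63 - 59) = 4.
Family 3: others sum to 56; max(0, 63 - 56) = 7.
Family 4: others sum to 78; max(0, 63 - 78) = 0.
Family 5: others sum to 69; max(0, 63 - 69) = 0.
Total collected = 0 + 4 + 7 + 0 + 0 = 11.

11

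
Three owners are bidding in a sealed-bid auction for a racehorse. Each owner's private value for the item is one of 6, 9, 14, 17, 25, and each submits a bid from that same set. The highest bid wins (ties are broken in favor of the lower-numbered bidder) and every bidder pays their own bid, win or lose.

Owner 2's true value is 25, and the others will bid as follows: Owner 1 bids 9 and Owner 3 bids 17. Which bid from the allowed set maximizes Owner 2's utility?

17

Bid 6: loses but pays 6, utility -6.
Bid 9: loses but pays 9, utility -9.
Bid 14: loses but pays 14, utility -14.
Bid 17: wins, pays 17, utility 25 - 17 = 8.
Bid 25: wins, pays 25, utility 25 - 25 = 0.
The best choice is 17 with utility 8.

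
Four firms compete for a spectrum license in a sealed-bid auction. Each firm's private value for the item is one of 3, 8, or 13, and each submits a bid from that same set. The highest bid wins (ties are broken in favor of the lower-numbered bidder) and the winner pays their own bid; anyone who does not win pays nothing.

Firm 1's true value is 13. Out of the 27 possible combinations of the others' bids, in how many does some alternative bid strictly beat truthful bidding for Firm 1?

Others bid (3, 3, 3): truth gives 0; bid 3 gives 10 > 0. Violating.
Others bid (3, 3, 8): truth gives 0; bid 8 gives 5 > 0. Violating.
Others bid (3, 8, 3): truth gives 0; bid 8 gives 5 > 0. Violating.
Others bid (3, 8, 8): truth gives 0; bid 8 gives 5 > 0. Violating.
Others bid (3, 3, 13): truth gives 0; no alternative beats it.
Others bid (3, 8, 13): truth gives 0; no alternative beats it.
(Checking all 27 profiles: 8 have a profitable deviation, 19 do not.)

8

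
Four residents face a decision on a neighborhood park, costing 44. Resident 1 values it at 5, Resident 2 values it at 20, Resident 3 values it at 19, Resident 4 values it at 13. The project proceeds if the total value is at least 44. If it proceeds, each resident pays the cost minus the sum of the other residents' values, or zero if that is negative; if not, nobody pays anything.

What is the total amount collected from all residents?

13

Total value 57 ≥ cost 44, so it is built.
Resident 1: others sum to 52; max(0, 44 - 52) = 0.
Resident 2: others sum to 37; max(0, 44 - 37) = 7.
Resident 3: others sum to 38; max(0, 44 - 38) = 6.
Resident 4: others sum to 44; max(0, 44 - 44) = 0.
Total collected = 0 + 7 + 6 + 0 = 13.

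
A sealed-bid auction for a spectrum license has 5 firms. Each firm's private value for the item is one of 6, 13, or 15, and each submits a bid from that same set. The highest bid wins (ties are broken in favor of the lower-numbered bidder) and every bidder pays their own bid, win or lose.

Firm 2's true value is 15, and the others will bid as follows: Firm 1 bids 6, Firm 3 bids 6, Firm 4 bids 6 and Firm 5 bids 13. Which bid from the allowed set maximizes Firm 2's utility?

Bid 6: loses but pays 6, utility -6.
Bid 13: wins, pays 13, utility 15 - 13 = 2.
Bid 15: wins, pays 15, utility 15 - 15 = 0.
The best choice is 13 with utility 2.

13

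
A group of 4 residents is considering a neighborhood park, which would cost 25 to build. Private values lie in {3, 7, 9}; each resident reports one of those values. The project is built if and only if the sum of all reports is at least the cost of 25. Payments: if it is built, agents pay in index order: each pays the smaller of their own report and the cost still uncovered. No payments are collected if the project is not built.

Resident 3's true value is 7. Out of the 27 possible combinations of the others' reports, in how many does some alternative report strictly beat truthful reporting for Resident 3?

7

Others report (7, 7, 9): truth gives 0; report 3 gives 4 > 0. Violating.
Others report (7, 9, 7): truth gives 0; report 3 gives 4 > 0. Violating.
Others report (7, 9, 9): truth gives 0; report 3 gives 4 > 0. Violating.
Others report (9, 7, 7): truth gives 0; report 3 gives 4 > 0. Violating.
Others report (3, 3, 3): truth gives 0; no alternative beats it.
Others report (3, 3, 7): truth gives 0; no alternative beats it.
(Checking all 27 profiles: 7 have a profitable deviation, 20 do not.)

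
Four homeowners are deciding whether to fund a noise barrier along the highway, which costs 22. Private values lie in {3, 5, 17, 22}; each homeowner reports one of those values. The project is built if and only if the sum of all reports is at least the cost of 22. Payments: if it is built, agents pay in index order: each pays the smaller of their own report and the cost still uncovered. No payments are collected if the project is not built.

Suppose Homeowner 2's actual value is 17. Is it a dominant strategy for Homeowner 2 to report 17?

No

Consider the case where Homeowner 1 reports 3, Homeowner 3 reports 3 and Homeowner 4 reports 17.
Truthful report 17: project built, pays 17, utility 17 - 17 = 0.
Report 3 instead: project built, pays 3, utility 17 - 3 = 14.
Since 14 > 0, reporting 3 is strictly better here, so truthful reporting is not dominant.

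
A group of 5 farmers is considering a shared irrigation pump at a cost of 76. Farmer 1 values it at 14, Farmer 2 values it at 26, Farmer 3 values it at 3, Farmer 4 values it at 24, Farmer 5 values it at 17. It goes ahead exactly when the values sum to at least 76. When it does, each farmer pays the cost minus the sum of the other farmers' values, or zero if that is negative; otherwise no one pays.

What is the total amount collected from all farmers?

Total value 84 ≥ cost 76, so it is built.
Farmer 1: others sum to 70; max(0, 76 - 70) = 6.
Farmer 2: others sum to 58; max(0, 76 - 58) = 18.
Farmer 3: others sum to 81; max(0, 76 - 81) = 0.
Farmer 4: others sum to 60; max(0, 76 - 60) = 16.
Farmer 5: others sum to 67; max(0, 76 - 67) = 9.
Total collected = 6 + 18 + 0 + 16 + 9 = 49.

49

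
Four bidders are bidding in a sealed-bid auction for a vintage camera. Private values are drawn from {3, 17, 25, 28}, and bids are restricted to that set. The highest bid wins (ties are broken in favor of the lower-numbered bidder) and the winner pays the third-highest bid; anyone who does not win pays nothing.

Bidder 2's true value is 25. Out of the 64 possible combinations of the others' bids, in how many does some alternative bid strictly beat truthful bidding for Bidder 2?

Others bid (3, 3, 28): truth gives 0; bid 28 gives 22 > 0. Violating.
Others bid (3, 17, 28): truth gives 0; bid 28 gives 8 > 0. Violating.
Others bid (3, 28, 3): truth gives 0; bid 28 gives 22 > 0. Violating.
Others bid (3, 28, 17): truth gives 0; bid 28 gives 8 > 0. Violating.
Others bid (3, 3, 3): truth gives 22; no alternative beats it.
Others bid (3, 3, 17): truth gives 22; no alternative beats it.
(Checking all 64 profiles: 12 have a profitable deviation, 52 do not.)

12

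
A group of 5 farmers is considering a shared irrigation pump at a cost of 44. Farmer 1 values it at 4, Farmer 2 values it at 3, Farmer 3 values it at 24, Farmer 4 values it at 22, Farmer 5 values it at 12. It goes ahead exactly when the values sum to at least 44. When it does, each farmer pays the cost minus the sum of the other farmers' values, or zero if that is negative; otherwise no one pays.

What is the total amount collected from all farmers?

4

Total value 65 ≥ cost 44, so it is built.
Farmer 1: others sum to 61; max(0, 44 - 61) = 0.
Farmer 2: others sum to 62; max(0, 44 - 62) = 0.
Farmer 3: others sum to 41; max(0, 44 - 41) = 3.
Farmer 4: others sum to 43; max(0, 44 - 43) = 1.
Farmer 5: others sum to 53; max(0, 44 - 53) = 0.
Total collected = 0 + 0 + 3 + 1 + 0 = 4.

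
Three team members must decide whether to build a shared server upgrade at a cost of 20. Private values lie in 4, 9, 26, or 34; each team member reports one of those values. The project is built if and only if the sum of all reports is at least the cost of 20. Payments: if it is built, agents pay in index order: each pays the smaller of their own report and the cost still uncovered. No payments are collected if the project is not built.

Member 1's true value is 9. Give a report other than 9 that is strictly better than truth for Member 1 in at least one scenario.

Suppose Member 2 reports 4 and Member 3 reports 26.
Report 9: project built, pays 9, utility 9 - 9 = 0.
Report 4: project built, pays 4, utility 9 - 4 = 5.
So reporting 4 beats truth here (5 > 0).

4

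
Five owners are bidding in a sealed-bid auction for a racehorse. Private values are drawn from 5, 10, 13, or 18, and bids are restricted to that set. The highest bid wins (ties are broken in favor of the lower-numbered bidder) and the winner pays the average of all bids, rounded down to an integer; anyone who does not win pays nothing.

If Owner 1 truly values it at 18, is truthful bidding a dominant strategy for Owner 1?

No

Consider the case where Owner 2 bids 5, Owner 3 bids 5, Owner 4 bids 5 and Owner 5 bids 5.
Truthful bid 18: wins, pays 7, utility 18 - 7 = 11.
Bid 5 instead: wins, pays 5, utility 18 - 5 = 13.
Since 13 > 11, bidding 5 is strictly better here, so truthful bidding is not dominant.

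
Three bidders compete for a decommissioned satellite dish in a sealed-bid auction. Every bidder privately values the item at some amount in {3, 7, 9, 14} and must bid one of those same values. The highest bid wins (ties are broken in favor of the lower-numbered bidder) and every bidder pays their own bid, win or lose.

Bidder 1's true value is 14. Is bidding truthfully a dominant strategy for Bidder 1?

Consider the case where Bidder 2 bids 3 and Bidder 3 bids 3.
Truthful bid 14: wins, pays 14, utility 14 - 14 = 0.
Bid 3 instead: wins, pays 3, utility 14 - 3 = 11.
Since 11 > 0, bidding 3 is strictly better here, so truthful bidding is not dominant.

No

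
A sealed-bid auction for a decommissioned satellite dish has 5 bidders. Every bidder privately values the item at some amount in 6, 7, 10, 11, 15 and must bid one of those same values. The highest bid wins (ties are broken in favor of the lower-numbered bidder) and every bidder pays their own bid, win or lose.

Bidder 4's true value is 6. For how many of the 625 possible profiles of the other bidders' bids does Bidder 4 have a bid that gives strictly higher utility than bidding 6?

Others bid (6, 6, 6, 6): truth gives -6; bid 7 gives -1 > -6. Violating.
Others bid (6, 6, 6, 7): truth gives -6; bid 7 gives -1 > -6. Violating.
Others bid (6, 6, 6, 10): truth gives -6; bid 10 gives -4 > -6. Violating.
Others bid (6, 6, 6, 11): truth gives -6; bid 11 gives -5 > -6. Violating.
Others bid (6, 6, 6, 15): truth gives -6; no alternative beats it.
Others bid (6, 6, 7, 15): truth gives -6; no alternative beats it.
(Checking all 625 profiles: 108 have a profitable deviation, 517 do not.)

108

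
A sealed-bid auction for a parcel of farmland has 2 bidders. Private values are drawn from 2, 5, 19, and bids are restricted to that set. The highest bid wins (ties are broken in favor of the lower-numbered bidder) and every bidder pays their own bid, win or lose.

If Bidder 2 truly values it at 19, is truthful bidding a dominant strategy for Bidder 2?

Consider the case where Bidder 1 bids 2.
Truthful bid 19: wins, pays 19, utility 19 - 19 = 0.
Bid 5 instead: wins, pays 5, utility 19 - 5 = 14.
Since 14 > 0, bidding 5 is strictly better here, so truthful bidding is not dominant.

No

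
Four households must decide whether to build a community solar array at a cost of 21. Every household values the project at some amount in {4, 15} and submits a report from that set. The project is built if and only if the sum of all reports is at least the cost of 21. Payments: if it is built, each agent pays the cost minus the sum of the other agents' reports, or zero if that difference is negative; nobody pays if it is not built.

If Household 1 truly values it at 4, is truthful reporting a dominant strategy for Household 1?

Check each profile of the others' reports and compare truth against every alternative report.
Others report (4, 4, 4): truth gives 0, best alternative gives -5.
Others report (4, 4, 15): truth gives 4, best alternative gives 4.
Others report (4, 15, 4): truth gives 4, best alternative gives 4.
Others report (4, 15, 15): truth gives 4, best alternative gives 4.
Others report (15, 4, 4): truth gives 4, best alternative gives 4.
Others report (15, 4, 15): truth gives 4, best alternative gives 4.
(Remaining 2 profiles checked similarly; truth is weakly best in each.)
In every case the truthful report is at least as good as any alternative, so it is a dominant strategy.

Yes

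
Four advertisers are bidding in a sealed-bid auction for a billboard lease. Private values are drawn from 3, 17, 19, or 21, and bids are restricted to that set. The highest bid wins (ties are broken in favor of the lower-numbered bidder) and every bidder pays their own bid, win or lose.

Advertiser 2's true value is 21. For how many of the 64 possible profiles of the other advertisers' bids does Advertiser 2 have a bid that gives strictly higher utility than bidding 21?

34

Others bid (3, 3, 3): truth gives 0; bid 17 gives 4 > 0. Violating.
Others bid (3, 3, 17): truth gives 0; bid 17 gives 4 > 0. Violating.
Others bid (3, 3, 19): truth gives 0; bid 19 gives 2 > 0. Violating.
Others bid (3, 17, 3): truth gives 0; bid 17 gives 4 > 0. Violating.
Others bid (3, 3, 21): truth gives 0; no alternative beats it.
Others bid (3, 17, 21): truth gives 0; no alternative beats it.
(Checking all 64 profiles: 34 have a profitable deviation, 30 do not.)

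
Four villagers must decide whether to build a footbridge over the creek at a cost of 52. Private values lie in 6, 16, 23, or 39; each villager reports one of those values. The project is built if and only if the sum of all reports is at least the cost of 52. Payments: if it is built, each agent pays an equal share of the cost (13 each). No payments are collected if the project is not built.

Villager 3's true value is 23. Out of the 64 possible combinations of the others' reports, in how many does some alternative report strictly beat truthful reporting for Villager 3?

Others report (6, 6, 6): truth gives 0; report 39 gives 10 > 0. Violating.
Others report (6, 6, 16): truth gives 0; report 39 gives 10 > 0. Violating.
Others report (6, 16, 6): truth gives 0; report 39 gives 10 > 0. Violating.
Others report (16, 6, 6): truth gives 0; report 39 gives 10 > 0. Violating.
Others report (6, 6, 23): truth gives 10; no alternative beats it.
Others report (6, 6, 39): truth gives 10; no alternative beats it.
(Checking all 64 profiles: 4 have a profitable deviation, 60 do not.)

4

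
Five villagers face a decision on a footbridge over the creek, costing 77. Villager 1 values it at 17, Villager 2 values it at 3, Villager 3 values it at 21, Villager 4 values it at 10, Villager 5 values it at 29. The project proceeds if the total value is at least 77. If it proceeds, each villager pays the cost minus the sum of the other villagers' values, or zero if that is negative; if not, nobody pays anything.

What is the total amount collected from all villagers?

65

Total value 80 ≥ cost 77, so it is built.
Villager 1: others sum to 63; max(0, 77 - 63) = 14.
Villager 2: others sum to 77; max(0, 77 - 77) = 0.
Villager 3: others sum to 59; max(0, 77 - 59) = 18.
Villager 4: others sum to 70; max(0, 77 - 70) = 7.
Villager 5: others sum to 51; max(0, 77 - 51) = 26.
Total collected = 14 + 0 + 18 + 7 + 26 = 65.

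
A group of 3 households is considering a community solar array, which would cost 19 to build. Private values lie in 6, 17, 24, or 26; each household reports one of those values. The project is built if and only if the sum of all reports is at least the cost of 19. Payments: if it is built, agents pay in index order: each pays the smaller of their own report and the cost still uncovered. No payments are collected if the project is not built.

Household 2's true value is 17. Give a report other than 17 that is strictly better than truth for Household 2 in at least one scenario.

Suppose Household 1 reports 6 and Household 3 reports 17.
Report 17: project built, pays 13, utility 17 - 13 = 4.
Report 6: project built, pays 6, utility 17 - 6 = 11.
So reporting 6 beats truth here (11 > 4).

6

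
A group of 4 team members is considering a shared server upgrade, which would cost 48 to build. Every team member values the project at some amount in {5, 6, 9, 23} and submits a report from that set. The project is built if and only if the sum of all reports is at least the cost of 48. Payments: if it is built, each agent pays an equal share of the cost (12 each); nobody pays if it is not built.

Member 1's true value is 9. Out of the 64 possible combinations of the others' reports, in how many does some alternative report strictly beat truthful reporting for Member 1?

Others report (9, 9, 23): truth gives -3; report 5 gives 0 > -3. Violating.
Others report (9, 23, 9): truth gives -3; report 5 gives 0 > -3. Violating.
Others report (23, 9, 9): truth gives -3; report 5 gives 0 > -3. Violating.
Others report (5, 5, 5): truth gives 0; no alternative beats it.
Others report (5, 5, 6): truth gives 0; no alternative beats it.
(Checking all 64 profiles: 3 have a profitable deviation, 61 do not.)

3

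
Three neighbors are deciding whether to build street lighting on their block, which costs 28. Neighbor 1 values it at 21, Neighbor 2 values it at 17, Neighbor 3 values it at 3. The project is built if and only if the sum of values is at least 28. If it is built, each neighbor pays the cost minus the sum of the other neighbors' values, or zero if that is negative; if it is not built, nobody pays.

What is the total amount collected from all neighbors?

12

Total value 41 ≥ cost 28, so it is built.
Neighbor 1: others sum to 20; max(0, 28 - 20) = 8.
Neighbor 2: others sum to 24; max(0, 28 - 24) = 4.
Neighbor 3: others sum to 38; max(0, 28 - 38) = 0.
Total collected = 8 + 4 + 0 = 12.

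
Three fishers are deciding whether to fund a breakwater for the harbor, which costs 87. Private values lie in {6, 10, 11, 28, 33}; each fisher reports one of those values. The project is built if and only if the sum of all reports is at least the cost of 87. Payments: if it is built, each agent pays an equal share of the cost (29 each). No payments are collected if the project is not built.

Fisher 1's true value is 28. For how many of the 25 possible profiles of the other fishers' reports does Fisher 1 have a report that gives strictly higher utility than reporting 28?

3

Others report (28, 33): truth gives -1; report 6 gives 0 > -1. Violating.
Others report (33, 28): truth gives -1; report 6 gives 0 > -1. Violating.
Others report (33, 33): truth gives -1; report 6 gives 0 > -1. Violating.
Others report (6, 6): truth gives 0; no alternative beats it.
Others report (6, 10): truth gives 0; no alternative beats it.
(Checking all 25 profiles: 3 have a profitable deviation, 22 do not.)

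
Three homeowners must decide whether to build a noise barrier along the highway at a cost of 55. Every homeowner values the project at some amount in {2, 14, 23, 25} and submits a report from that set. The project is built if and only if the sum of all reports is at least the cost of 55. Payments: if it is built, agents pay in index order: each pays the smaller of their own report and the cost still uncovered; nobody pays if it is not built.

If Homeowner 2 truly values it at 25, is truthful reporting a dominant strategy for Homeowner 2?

No

Consider the case where Homeowner 1 reports 14 and Homeowner 3 reports 23.
Truthful report 25: project built, pays 25, utility 25 - 25 = 0.
Report 23 instead: project built, pays 23, utility 25 - 23 = 2.
Since 2 > 0, reporting 23 is strictly better here, so truthful reporting is not dominant.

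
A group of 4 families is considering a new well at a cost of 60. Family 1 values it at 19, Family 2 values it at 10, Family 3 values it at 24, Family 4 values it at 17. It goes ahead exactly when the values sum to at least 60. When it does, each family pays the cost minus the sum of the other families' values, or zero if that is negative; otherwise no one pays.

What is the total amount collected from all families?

30

Total value 70 ≥ cost 60, so it is built.
Family 1: others sum to 51; max(0, 60 - 51) = 9.
Family 2: others sum to 60; max(0, 60 - 60) = 0.
Family 3: others sum to 46; max(0, 60 - 46) = 14.
Family 4: others sum to 53; max(0, 60 - 53) = 7.
Total collected = 9 + 0 + 14 + 7 = 30.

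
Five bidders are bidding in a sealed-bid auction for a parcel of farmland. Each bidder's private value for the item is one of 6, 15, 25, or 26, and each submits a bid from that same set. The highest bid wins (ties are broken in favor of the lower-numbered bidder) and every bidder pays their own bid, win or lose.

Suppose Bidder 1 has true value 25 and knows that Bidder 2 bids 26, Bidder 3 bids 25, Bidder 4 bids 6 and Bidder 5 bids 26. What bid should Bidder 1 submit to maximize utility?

Bid 6: loses but pays 6, utility -6.
Bid 15: loses but pays 15, utility -15.
Bid 25: loses but pays 25, utility -25.
Bid 26: wins, pays 26, utility 25 - 26 = -1.
The best choice is 26 with utility -1.

26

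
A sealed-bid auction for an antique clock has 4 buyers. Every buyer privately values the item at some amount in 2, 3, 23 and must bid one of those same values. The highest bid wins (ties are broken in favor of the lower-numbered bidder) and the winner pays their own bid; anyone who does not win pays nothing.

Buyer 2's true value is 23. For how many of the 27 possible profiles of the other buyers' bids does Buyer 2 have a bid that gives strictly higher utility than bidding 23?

4

Others bid (2, 2, 2): truth gives 0; bid 3 gives 20 > 0. Violating.
Others bid (2, 2, 3): truth gives 0; bid 3 gives 20 > 0. Violating.
Others bid (2, 3, 2): truth gives 0; bid 3 gives 20 > 0. Violating.
Others bid (2, 3, 3): truth gives 0; bid 3 gives 20 > 0. Violating.
Others bid (2, 2, 23): truth gives 0; no alternative beats it.
Others bid (2, 3, 23): truth gives 0; no alternative beats it.
(Checking all 27 profiles: 4 have a profitable deviation, 23 do not.)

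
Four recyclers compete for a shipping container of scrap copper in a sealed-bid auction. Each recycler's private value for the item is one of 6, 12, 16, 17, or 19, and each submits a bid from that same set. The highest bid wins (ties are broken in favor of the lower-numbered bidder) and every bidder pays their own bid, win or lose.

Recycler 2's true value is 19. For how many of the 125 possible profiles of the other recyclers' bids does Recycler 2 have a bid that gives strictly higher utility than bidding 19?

73

Others bid (6, 6, 6): truth gives 0; bid 12 gives 7 > 0. Violating.
Others bid (6, 6, 12): truth gives 0; bid 12 gives 7 > 0. Violating.
Others bid (6, 6, 16): truth gives 0; bid 16 gives 3 > 0. Violating.
Others bid (6, 6, 17): truth gives 0; bid 17 gives 2 > 0. Violating.
Others bid (6, 6, 19): truth gives 0; no alternative beats it.
Others bid (6, 12, 19): truth gives 0; no alternative beats it.
(Checking all 125 profiles: 73 have a profitable deviation, 52 do not.)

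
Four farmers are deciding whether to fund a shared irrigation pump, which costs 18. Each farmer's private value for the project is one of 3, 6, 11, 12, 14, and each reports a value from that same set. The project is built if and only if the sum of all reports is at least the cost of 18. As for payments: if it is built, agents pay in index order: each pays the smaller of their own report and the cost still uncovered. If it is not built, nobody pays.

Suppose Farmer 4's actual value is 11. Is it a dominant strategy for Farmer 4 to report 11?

Check each profile of the others' reports and compare truth against every alternative report.
Others report (3, 3, 12): truth gives 11, best alternative gives 11.
Others report (3, 3, 14): truth gives 11, best alternative gives 11.
Others report (3, 6, 11): truth gives 11, best alternative gives 11.
Others report (3, 6, 12): truth gives 11, best alternative gives 11.
Others report (3, 6, 14): truth gives 11, best alternative gives 11.
Others report (3, 11, 6): truth gives 11, best alternative gives 11.
(Remaining 119 profiles checked similarly; truth is weakly best in each.)
In every case the truthful report is at least as good as any alternative, so it is a dominant strategy.

Yes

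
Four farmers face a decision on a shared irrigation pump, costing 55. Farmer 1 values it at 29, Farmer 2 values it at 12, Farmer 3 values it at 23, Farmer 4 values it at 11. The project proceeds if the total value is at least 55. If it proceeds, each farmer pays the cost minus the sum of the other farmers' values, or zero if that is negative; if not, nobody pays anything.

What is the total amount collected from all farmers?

12

Total value 75 ≥ cost 55, so it is built.
Farmer 1: others sum to 46; max(0, 55 - 46) = 9.
Farmer 2: others sum to 63; max(0, 55 - 63) = 0.
Farmer 3: others sum to 52; max(0, 55 - 52) = 3.
Farmer 4: others sum to 64; max(0, 55 - 64) = 0.
Total collected = 9 + 0 + 3 + 0 = 12.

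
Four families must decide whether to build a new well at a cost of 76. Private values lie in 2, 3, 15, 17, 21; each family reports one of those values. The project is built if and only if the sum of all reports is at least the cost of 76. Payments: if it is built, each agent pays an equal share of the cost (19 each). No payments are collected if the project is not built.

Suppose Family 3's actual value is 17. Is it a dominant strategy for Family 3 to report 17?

No

Consider the case where Family 1 reports 17, Family 2 reports 21 and Family 4 reports 21.
Truthful report 17: project built, pays 19, utility 17 - 19 = -2.
Report 2 instead: project not built, utility 0.
Since 0 > -2, reporting 2 is strictly better here, so truthful reporting is not dominant.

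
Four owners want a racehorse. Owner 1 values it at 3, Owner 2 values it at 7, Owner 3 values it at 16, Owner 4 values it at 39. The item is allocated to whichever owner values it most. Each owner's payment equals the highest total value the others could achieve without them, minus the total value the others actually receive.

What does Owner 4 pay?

16

Owner 4 has the highest value and receives the item.
Without Owner 4, the item would go to the next-highest value, 16, so the others could achieve 16.
With Owner 4 present and winning, the others receive nothing, so their total is 0.
Payment = 16 - 0 = 16.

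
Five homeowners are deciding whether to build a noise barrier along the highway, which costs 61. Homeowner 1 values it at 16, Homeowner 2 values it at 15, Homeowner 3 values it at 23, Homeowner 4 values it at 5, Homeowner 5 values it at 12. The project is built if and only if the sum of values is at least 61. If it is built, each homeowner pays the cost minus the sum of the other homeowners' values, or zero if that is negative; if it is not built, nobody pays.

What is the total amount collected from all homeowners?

26

Total value 71 ≥ cost 61, so it is built.
Homeowner 1: others sum to 55; max(0, 61 - 55) = 6.
Homeowner 2: others sum to 56; max(0, 61 - 56) = 5.
Homeowner 3: others sum to 48; max(0, 61 - 48) = 13.
Homeowner 4: others sum to 66; max(0, 61 - 66) = 0.
Homeowner 5: others sum to 59; max(0, 61 - 59) = 2.
Total collected = 6 + 5 + 13 + 0 + 2 = 26.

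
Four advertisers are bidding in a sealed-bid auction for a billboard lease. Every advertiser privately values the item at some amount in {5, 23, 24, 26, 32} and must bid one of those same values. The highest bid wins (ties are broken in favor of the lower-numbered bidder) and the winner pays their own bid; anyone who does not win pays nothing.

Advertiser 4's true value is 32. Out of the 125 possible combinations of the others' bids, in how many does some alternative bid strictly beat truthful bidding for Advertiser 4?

27

Others bid (5, 5, 5): truth gives 0; bid 23 gives 9 > 0. Violating.
Others bid (5, 5, 23): truth gives 0; bid 24 gives 8 > 0. Violating.
Others bid (5, 5, 24): truth gives 0; bid 26 gives 6 > 0. Violating.
Others bid (5, 23, 5): truth gives 0; bid 24 gives 8 > 0. Violating.
Others bid (5, 5, 26): truth gives 0; no alternative beats it.
Others bid (5, 5, 32): truth gives 0; no alternative beats it.
(Checking all 125 profiles: 27 have a profitable deviation, 98 do not.)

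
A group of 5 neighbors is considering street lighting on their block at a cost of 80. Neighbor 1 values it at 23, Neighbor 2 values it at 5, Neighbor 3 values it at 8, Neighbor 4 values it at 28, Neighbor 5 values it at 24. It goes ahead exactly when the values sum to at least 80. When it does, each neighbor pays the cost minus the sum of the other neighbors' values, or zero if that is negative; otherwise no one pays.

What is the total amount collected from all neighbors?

51

Total value 88 ≥ cost 80, so it is built.
Neighbor 1: others sum to 65; max(0, 80 - 65) = 15.
Neighbor 2: others sum to 83; max(0, 80 - 83) = 0.
Neighbor 3: others sum to 80; max(0, 80 - 80) = 0.
Neighbor 4: others sum to 60; max(0, 80 - 60) = 20.
Neighbor 5: others sum to 64; max(0, 80 - 64) = 16.
Total collected = 15 + 0 + 0 + 20 + 16 = 51.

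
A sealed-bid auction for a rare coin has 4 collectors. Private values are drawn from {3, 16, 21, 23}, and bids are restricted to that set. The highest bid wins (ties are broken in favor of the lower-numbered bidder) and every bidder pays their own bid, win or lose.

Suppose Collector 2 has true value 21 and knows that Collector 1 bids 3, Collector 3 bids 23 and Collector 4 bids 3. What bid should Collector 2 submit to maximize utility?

Bid 3: loses but pays 3, utility -3.
Bid 16: loses but pays 16, utility -16.
Bid 21: loses but pays 21, utility -21.
Bid 23: wins, pays 23, utility 21 - 23 = -2.
The best choice is 23 with utility -2.

23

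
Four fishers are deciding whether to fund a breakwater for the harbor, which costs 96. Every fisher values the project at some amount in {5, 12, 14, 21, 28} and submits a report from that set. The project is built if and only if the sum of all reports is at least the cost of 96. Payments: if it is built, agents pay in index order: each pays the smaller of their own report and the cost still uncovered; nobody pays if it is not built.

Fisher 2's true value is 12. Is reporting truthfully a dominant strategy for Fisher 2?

Check each profile of the others' reports and compare truth against every alternative report.
Others report (5, 5, 5): truth gives 0, best alternative gives 0.
Others report (5, 5, 12): truth gives 0, best alternative gives 0.
Others report (5, 5, 14): truth gives 0, best alternative gives 0.
Others report (5, 5, 21): truth gives 0, best alternative gives 0.
Others report (5, 5, 28): truth gives 0, best alternative gives 0.
Others report (5, 12, 5): truth gives 0, best alternative gives 0.
(Remaining 119 profiles checked similarly; truth is weakly best in each.)
In every case the truthful report is at least as good as any alternative, so it is a dominant strategy.

Yes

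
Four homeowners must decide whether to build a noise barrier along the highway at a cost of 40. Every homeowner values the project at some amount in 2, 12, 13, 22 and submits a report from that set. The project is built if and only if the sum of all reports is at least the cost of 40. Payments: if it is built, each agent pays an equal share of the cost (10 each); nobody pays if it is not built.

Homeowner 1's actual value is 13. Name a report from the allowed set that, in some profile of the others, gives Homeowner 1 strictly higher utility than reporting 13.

22

Suppose Homeowner 2 reports 2, Homeowner 3 reports 2 and Homeowner 4 reports 22.
Report 13: project not built, utility 0.
Report 22: project built, pays 10, utility 13 - 10 = 3.
So reporting 22 beats truth here (3 > 0).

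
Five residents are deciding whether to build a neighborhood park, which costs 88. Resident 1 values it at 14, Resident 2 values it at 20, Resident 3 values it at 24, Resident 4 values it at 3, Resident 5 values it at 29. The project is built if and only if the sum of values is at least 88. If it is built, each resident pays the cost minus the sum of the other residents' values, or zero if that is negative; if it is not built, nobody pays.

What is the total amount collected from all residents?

Total value 90 ≥ cost 88, so it is built.
Resident 1: others sum to 76; max(0, 88 - 76) = 12.
Resident 2: others sum to 70; max(0, 88 - 70) = 18.
Resident 3: others sum to 66; max(0, 88 - 66) = 22.
Resident 4: others sum to 87; max(0, 88 - 87) = 1.
Resident 5: others sum to 61; max(0, 88 - 61) = 27.
Total collected = 12 + 18 + 22 + 1 + 27 = 80.

80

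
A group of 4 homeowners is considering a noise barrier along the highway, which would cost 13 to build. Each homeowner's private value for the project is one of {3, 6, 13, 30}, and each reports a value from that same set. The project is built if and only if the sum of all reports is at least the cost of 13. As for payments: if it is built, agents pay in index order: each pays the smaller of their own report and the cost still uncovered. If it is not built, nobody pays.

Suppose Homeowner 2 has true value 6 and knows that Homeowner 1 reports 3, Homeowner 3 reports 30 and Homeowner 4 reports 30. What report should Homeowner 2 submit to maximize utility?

3

Report 3: project built, pays 3, utility 6 - 3 = 3.
Report 6: project built, pays 6, utility 6 - 6 = 0.
Report 13: project built, pays 10, utility 6 - 10 = -4.
Report 30: project built, pays 10, utility 6 - 10 = -4.
The best choice is 3 with utility 3.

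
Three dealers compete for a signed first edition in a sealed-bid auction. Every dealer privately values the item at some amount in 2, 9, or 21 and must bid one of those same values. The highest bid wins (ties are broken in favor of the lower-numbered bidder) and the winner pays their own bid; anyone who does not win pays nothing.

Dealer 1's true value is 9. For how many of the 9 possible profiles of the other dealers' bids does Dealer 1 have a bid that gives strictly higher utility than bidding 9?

Others bid (2, 2): truth gives 0; bid 2 gives 7 > 0. Violating.
Others bid (2, 9): truth gives 0; no alternative beats it.
Others bid (2, 21): truth gives 0; no alternative beats it.
(Checking all 9 profiles: 1 has a profitable deviation, 8 do not.)

1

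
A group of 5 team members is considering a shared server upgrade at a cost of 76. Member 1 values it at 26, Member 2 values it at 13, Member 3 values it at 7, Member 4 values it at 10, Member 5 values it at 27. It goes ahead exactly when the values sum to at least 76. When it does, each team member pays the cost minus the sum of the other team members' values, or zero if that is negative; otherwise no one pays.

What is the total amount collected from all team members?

48

Total value 83 ≥ cost 76, so it is built.
Member 1: others sum to 57; max(0, 76 - 57) = 19.
Member 2: others sum to 70; max(0, 76 - 70) = 6.
Member 3: others sum to 76; max(0, 76 - 76) = 0.
Member 4: others sum to 73; max(0, 76 - 73) = 3.
Member 5: others sum to 56; max(0, 76 - 56) = 20.
Total collected = 19 + 6 + 0 + 3 + 20 = 48.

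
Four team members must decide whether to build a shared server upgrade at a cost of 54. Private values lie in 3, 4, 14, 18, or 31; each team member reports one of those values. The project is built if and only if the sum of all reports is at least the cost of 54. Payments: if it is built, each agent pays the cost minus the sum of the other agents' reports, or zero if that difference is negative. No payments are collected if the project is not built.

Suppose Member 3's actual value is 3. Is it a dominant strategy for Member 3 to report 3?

Yes

Check each profile of the others' reports and compare truth against every alternative report.
Others report (14, 18, 18): truth gives 0, best alternative gives -1.
Others report (18, 14, 18): truth gives 0, best alternative gives -1.
Others report (18, 18, 14): truth gives 0, best alternative gives -1.
Others report (3, 31, 31): truth gives 3, best alternative gives 3.
Others report (4, 31, 31): truth gives 3, best alternative gives 3.
Others report (14, 14, 31): truth gives 3, best alternative gives 3.
(Remaining 119 profiles checked similarly; truth is weakly best in each.)
In every case the truthful report is at least as good as any alternative, so it is a dominant strategy.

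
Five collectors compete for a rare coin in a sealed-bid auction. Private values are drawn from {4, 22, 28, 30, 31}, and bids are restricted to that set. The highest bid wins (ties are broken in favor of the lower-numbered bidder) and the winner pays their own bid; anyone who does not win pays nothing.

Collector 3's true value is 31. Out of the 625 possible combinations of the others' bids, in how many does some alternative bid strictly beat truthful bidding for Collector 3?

144

Others bid (4, 4, 4, 4): truth gives 0; bid 22 gives 9 > 0. Violating.
Others bid (4, 4, 4, 22): truth gives 0; bid 22 gives 9 > 0. Violating.
Others bid (4, 4, 4, 28): truth gives 0; bid 28 gives 3 > 0. Violating.
Others bid (4, 4, 4, 30): truth gives 0; bid 30 gives 1 > 0. Violating.
Others bid (4, 4, 4, 31): truth gives 0; no alternative beats it.
Others bid (4, 4, 22, 31): truth gives 0; no alternative beats it.
(Checking all 625 profiles: 144 have a profitable deviation, 481 do not.)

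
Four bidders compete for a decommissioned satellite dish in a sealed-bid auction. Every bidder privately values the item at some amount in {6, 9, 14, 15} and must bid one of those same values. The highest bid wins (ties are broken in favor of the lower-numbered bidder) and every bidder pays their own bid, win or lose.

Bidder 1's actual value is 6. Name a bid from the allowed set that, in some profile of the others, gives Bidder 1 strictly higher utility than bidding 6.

Suppose Bidder 2 bids 6, Bidder 3 bids 6 and Bidder 4 bids 9.
Bid 6: loses but pays 6, utility -6.
Bid 9: wins, pays 9, utility 6 - 9 = -3.
So bidding 9 beats truth here (-3 > -6).

9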